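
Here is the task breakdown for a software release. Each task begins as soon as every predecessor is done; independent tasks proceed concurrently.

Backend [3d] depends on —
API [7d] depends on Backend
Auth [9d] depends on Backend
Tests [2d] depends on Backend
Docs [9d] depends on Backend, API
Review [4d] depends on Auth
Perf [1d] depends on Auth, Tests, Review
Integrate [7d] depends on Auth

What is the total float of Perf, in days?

Backend→API→Docs = 3+7+9 = 19 sets the makespan at 19 days.
The longest chain containing Perf totals 17 days.
So Perf can slip 19 − 17 = 2 days.

2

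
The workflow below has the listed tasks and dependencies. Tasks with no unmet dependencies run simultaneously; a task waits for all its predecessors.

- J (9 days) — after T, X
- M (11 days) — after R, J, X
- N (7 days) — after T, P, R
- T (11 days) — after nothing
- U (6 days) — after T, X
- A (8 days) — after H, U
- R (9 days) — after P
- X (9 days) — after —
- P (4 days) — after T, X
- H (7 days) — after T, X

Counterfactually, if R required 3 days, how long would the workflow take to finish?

Actual critical path: T→P→R→M = 11+4+9+11 = 35 ⇒ 35 days.
R lies on that path, so at 3 days the path becomes 29 days.
New critical path: T→J→M = 11+9+11 = 31 ⇒ 31 days.

31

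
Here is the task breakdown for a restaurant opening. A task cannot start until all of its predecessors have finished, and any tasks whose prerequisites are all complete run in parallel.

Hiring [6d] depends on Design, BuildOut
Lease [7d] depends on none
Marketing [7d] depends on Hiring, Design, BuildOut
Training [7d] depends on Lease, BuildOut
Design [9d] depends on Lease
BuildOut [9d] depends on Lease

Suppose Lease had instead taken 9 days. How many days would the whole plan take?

Baseline: Lease→Design→Hiring→Marketing = 7+9+6+7 = 29 → 29 days.
Since Lease is critical, the +2 change carries straight to that chain (now 31 days).
That remains the longest chain; total 31 days.

31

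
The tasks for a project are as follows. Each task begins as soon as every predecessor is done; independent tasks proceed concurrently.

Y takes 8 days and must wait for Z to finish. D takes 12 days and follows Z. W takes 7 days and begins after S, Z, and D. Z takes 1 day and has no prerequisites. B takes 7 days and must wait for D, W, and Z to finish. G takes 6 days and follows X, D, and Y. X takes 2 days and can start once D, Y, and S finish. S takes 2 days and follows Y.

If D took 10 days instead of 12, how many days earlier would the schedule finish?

2

Actual critical path: Z→D→W→B = 1+12+7+7 = 27 ⇒ 27 days.
Since D is critical, the -2 change carries straight to that chain (now 25 days).
Now Z→Y→S→W→B = 1+8+2+7+7 = 25 is longest, so the finish becomes 25 days.
Change in finish: 25 − 27 = -2 days.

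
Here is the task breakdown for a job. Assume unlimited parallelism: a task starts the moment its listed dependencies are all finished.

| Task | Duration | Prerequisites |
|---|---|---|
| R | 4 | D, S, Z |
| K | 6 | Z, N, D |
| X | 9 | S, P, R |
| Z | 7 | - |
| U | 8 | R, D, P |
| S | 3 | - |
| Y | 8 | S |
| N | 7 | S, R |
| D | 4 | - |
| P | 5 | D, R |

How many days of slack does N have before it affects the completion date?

The longest chain is Z→R→P→X = 7+4+5+9 = 25; overall finish 25 days.
N finishes as early as 18 and must finish by 19.
Float = 25 − 24 = 1.

1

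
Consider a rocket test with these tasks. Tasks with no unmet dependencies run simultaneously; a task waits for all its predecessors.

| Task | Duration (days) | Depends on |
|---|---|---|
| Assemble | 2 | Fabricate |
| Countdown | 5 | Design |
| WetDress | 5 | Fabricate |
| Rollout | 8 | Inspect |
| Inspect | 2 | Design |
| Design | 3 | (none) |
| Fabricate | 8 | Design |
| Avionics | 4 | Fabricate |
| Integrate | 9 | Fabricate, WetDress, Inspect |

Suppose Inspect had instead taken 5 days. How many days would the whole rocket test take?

Critical path before the change: Design→Fabricate→WetDress→Integrate = 3+8+5+9 = 25 giving 25 days.
Inspect has 11 days of float (longest path through it is 14).
The critical path is still Design→Fabricate→WetDress→Integrate; finish is now 25 days.

25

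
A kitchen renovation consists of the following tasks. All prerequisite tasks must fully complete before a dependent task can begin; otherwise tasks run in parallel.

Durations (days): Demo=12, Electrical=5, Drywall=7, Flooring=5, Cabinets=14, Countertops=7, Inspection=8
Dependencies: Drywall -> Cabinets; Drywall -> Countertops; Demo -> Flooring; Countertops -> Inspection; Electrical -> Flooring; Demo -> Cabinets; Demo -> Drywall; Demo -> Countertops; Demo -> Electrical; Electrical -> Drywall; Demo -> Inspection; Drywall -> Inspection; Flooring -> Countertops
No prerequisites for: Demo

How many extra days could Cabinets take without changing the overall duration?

Demo→Electrical→Drywall→Countertops→Inspection = 12+5+7+7+8 = 39 sets the makespan at 39 days.
Cabinets finishes as early as 38 and must finish by 39.
Slack of Cabinets = 25 − 24 = 1 day.

1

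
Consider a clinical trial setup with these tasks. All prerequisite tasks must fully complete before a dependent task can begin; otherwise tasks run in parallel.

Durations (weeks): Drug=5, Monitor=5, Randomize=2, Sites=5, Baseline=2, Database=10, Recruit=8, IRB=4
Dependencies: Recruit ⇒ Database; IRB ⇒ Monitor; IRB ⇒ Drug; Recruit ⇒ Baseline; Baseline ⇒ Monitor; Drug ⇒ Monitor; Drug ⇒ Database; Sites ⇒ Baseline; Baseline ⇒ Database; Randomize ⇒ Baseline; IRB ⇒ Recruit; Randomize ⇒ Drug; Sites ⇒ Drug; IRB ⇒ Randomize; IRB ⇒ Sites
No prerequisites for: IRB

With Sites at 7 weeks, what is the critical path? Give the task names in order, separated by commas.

IRB, Sites, Drug, Database

Baseline: IRB→Sites→Drug→Database = 4+5+5+10 = 24 → 24 weeks.
Since Sites is critical, the +2 change carries straight to that chain (now 26 weeks).
The critical path is still IRB→Sites→Drug→Database; finish is now 26 weeks.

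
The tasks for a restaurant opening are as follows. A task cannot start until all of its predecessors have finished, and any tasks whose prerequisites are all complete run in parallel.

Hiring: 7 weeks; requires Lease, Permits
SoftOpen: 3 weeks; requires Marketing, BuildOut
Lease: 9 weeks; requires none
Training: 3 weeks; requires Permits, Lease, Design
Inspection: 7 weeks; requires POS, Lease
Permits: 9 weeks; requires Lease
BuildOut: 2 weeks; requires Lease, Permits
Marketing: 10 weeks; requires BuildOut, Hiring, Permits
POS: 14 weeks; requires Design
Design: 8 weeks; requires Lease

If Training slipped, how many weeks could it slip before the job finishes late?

17

The longest chain is Lease→Permits→Hiring→Marketing→SoftOpen = 9+9+7+10+3 = 38; overall finish 38 weeks.
Training finishes as early as 21 and must finish by 38.
Slack of Training = 35 − 18 = 17 weeks.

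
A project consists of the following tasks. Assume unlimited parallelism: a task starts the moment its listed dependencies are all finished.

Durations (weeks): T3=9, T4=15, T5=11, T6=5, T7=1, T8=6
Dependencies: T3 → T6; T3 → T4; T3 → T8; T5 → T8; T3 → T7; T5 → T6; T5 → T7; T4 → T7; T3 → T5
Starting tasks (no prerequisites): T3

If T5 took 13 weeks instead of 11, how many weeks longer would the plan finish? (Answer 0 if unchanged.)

2

Critical path before the change: T3→T5→T8 = 9+11+6 = 26 giving 26 weeks.
T5 is on the critical path; changing it to 13 makes that path 28 weeks.
No other chain overtakes it, so the finish is 28 weeks.
Change in finish: 28 − 26 = +2 weeks.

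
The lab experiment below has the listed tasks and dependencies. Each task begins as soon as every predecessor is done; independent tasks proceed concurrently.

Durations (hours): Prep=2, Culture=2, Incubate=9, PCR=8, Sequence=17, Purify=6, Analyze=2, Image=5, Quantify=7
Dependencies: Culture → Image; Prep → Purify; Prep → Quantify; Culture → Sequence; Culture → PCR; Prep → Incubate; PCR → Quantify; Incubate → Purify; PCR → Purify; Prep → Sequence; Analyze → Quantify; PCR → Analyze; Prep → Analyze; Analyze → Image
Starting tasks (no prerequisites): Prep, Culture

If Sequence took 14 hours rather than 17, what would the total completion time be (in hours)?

Baseline: Prep→Sequence = 2+17 = 19 → 19 hours.
Sequence lies on that path, so at 14 hours the path becomes 16 hours.
The binding chain switches to Culture→PCR→Analyze→Quantify = 2+8+2+7 = 19; finish 19 hours.

19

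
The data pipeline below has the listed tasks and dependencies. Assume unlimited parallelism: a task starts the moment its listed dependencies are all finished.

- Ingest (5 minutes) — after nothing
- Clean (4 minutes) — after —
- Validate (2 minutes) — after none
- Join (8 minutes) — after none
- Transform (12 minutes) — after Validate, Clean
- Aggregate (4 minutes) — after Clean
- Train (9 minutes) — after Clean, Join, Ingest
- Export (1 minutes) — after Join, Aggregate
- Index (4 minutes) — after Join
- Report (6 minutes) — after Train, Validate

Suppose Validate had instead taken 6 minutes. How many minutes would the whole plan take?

23

As given, the longest chain is Join→Train→Report = 8+9+6 = 23, so the finish is 23 minutes.
The longest path through Validate is only 14 minutes, so Validate has float 9.
The critical path is still Join→Train→Report; finish is now 23 minutes.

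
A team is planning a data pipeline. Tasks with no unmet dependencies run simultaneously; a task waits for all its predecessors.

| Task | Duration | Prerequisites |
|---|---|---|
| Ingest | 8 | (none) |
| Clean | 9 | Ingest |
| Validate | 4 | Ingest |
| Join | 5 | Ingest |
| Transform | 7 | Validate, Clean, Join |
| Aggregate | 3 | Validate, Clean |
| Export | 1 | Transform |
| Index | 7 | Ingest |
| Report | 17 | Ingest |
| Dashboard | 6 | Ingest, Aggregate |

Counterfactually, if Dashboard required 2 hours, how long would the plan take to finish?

Critical path before the change: Ingest→Clean→Aggregate→Dashboard = 8+9+3+6 = 26 giving 26 hours.
Dashboard is on the critical path; changing it to 2 makes that path 22 hours.
The binding chain switches to Ingest→Clean→Transform→Export = 8+9+7+1 = 25; finish 25 hours.

25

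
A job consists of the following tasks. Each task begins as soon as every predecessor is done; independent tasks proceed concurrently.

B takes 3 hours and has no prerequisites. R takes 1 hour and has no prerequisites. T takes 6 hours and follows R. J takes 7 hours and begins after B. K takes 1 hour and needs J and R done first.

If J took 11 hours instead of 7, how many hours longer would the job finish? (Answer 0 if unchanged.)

The binding path is B→J→K = 3+7+1 = 11; finish at 11 hours.
J lies on that path, so at 11 hours the path becomes 15 hours.
No other chain overtakes it, so the finish is 15 hours.
Change in finish: 15 − 11 = +4 hours.

4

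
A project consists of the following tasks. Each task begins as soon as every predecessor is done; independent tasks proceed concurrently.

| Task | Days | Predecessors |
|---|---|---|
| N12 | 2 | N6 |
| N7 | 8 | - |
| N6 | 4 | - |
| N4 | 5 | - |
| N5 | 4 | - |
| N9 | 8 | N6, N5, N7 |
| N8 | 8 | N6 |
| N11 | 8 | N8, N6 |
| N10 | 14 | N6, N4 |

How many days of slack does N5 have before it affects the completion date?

N6→N8→N11 = 4+8+8 = 20 sets the makespan at 20 days.
The longest chain containing N5 totals 12 days.
So N5 can slip 12 − 4 = 8 days.

8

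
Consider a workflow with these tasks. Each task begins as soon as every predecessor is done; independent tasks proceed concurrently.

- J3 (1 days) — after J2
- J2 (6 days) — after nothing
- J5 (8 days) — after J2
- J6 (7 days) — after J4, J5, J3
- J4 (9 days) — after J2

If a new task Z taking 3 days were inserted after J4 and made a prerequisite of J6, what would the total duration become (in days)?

25

Originally the plan takes 22 days.
With Z inserted, J6 now waits for max(J4, J5, J3, Z).
New critical path: J2→J4→Z→J6 = 6+9+3+7 = 25 ⇒ 25 days.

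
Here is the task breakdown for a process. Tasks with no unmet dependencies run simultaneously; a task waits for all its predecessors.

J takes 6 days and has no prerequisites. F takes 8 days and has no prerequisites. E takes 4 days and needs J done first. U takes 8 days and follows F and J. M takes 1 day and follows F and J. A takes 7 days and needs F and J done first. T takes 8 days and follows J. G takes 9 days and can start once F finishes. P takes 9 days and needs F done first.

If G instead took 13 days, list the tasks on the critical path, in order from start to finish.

F, G

The binding path is F→G = 8+9 = 17; finish at 17 days.
G lies on that path, so at 13 days the path becomes 21 days.
That remains the longest chain; total 21 days.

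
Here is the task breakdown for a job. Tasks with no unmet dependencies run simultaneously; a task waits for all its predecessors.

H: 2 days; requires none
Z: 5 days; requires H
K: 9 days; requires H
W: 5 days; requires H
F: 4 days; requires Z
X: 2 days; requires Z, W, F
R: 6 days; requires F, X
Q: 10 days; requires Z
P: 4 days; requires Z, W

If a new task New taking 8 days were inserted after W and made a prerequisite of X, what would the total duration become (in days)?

23

Originally the plan takes 19 days.
With New inserted, X now waits for max(Z, W, F, New).
New critical path: H→W→New→X→R = 2+5+8+2+6 = 23 ⇒ 23 days.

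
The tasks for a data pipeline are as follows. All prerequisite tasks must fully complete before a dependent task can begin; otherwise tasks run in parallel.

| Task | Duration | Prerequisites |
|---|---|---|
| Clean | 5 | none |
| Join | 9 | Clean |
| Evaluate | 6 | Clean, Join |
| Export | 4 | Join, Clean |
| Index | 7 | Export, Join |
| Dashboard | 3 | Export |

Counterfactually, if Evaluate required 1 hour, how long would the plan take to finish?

The binding path is Clean→Join→Export→Index = 5+9+4+7 = 25; finish at 25 hours.
Evaluate has 5 hours of float (longest path through it is 20).
That remains the longest chain; total 25 hours.

25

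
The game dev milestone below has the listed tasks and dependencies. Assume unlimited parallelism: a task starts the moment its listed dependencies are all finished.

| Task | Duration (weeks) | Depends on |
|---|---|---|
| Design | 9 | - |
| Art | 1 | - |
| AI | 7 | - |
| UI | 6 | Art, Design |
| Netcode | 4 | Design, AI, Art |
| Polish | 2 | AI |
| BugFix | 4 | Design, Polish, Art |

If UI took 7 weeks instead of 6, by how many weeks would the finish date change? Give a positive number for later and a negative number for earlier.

As given, the longest chain is Design→UI = 9+6 = 15, so the finish is 15 weeks.
UI is on the critical path; changing it to 7 makes that path 16 weeks.
The critical path is still Design→UI; finish is now 16 weeks.
Change in finish: 16 − 15 = +1 weeks.

1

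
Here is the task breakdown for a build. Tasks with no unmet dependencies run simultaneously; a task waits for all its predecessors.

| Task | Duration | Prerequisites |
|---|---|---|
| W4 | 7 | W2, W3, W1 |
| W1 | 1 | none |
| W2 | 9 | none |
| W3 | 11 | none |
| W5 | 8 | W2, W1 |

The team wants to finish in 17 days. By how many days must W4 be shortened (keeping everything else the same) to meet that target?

1

Current finish: 18 days; target: 17.
W4 is on every critical path, so each day cut from W4 cuts the finish by one (this holds down to a finish of 17).
Need 18 − 17 = 1 day off W4 → W4 becomes 6 days, finish becomes 17.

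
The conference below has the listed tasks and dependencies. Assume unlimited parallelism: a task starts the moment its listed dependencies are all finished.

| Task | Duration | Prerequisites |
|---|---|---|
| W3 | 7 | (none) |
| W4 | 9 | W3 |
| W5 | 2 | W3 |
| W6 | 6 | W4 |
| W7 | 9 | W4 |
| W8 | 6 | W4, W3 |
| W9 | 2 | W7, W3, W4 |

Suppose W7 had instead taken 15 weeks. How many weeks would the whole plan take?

As given, the longest chain is W3→W4→W7→W9 = 7+9+9+2 = 27, so the finish is 27 weeks.
Since W7 is critical, the +6 change carries straight to that chain (now 33 weeks).
The critical path is still W3→W4→W7→W9; finish is now 33 weeks.

33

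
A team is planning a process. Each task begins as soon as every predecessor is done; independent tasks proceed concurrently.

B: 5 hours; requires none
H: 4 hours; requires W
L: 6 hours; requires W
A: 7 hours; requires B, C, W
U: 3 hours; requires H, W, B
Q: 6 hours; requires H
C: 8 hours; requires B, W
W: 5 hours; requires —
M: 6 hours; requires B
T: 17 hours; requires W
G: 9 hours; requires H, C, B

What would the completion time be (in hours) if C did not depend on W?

Before: longest chain B→C→G = 5+8+9 = 22, finish 22.
Dropping W→C doesn't change C's earliest start (5); another predecessor still binds.
After: B→C→G = 5+8+9 = 22 → 22 hours.

22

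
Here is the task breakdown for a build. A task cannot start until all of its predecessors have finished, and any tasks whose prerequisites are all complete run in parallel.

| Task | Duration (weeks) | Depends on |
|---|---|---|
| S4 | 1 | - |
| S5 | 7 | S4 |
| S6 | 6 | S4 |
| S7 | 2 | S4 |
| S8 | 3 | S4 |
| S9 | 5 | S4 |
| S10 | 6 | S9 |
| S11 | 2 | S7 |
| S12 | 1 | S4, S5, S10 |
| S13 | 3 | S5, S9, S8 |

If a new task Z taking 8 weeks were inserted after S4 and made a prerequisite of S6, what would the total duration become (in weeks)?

Originally the plan takes 13 weeks.
With Z inserted, S6 now waits for max(S4, Z).
New critical path: S4→Z→S6 = 1+8+6 = 15 ⇒ 15 weeks.

15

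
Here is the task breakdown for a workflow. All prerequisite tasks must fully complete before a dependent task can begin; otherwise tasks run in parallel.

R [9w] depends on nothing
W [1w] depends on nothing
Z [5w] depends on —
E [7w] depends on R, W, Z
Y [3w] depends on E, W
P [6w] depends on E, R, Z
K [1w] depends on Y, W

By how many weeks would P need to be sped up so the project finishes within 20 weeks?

2

Current finish: 22 weeks; target: 20.
P is on every critical path, so each week cut from P cuts the finish by one (this holds down to a finish of 20).
Need 22 − 20 = 2 weeks off P → P becomes 4 weeks, finish becomes 20.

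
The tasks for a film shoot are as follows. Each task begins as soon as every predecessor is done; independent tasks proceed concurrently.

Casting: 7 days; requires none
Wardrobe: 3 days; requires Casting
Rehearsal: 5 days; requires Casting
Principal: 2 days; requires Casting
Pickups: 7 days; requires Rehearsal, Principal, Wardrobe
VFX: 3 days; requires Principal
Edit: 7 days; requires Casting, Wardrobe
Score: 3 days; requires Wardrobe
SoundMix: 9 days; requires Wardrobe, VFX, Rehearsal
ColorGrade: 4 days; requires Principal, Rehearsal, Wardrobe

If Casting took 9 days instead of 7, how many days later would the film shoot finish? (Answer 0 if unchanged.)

Critical path before the change: Casting→Rehearsal→SoundMix = 7+5+9 = 21 giving 21 days.
Since Casting is critical, the +2 change carries straight to that chain (now 23 days).
No other chain overtakes it, so the finish is 23 days.
Change in finish: 23 − 21 = +2 days.

2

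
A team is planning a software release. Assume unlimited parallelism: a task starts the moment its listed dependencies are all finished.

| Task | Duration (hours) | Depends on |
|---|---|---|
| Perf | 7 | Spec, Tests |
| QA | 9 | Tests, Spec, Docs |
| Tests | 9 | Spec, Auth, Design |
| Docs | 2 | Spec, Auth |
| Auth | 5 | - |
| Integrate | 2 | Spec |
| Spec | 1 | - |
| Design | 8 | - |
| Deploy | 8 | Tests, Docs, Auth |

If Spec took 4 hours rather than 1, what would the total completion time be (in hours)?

Actual critical path: Design→Tests→QA = 8+9+9 = 26 ⇒ 26 hours.
Spec is off the critical path — its longest chain is 19 hours, giving 7 of slack.
That remains the longest chain; total 26 hours.

26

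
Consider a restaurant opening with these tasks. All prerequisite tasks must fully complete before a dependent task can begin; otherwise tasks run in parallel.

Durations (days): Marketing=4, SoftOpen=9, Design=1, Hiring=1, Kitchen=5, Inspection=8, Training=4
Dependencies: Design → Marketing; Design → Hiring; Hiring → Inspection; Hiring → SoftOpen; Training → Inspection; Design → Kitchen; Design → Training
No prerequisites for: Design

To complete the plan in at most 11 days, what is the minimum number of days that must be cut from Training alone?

2

Current finish: 13 days; target: 11.
Training is on every critical path, so each day cut from Training cuts the finish by one (this holds down to a finish of 11).
Need 13 − 11 = 2 days off Training → Training becomes 2 days, finish becomes 11.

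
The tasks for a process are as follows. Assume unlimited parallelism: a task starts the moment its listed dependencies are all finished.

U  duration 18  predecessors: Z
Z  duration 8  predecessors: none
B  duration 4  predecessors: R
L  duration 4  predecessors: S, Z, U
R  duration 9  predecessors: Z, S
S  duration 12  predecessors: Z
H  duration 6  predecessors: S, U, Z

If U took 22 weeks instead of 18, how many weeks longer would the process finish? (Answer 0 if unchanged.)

3

Actual critical path: Z→S→R→B = 8+12+9+4 = 33 ⇒ 33 weeks.
U is off the critical path — its longest chain is 32 weeks, giving 1 of slack.
The binding chain switches to Z→U→H = 8+22+6 = 36; finish 36 weeks.
Change in finish: 36 − 33 = +3 weeks.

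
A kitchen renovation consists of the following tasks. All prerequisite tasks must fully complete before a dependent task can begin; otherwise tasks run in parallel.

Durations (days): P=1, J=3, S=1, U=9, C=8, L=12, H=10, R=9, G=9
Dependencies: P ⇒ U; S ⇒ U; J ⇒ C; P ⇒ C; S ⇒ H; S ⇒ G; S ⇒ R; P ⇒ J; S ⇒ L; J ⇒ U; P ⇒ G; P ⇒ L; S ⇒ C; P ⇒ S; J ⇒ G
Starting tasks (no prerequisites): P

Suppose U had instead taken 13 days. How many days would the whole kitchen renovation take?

Actual critical path: P→S→L = 1+1+12 = 14 ⇒ 14 days.
U has 1 day of float (longest path through it is 13).
The binding chain switches to P→J→U = 1+3+13 = 17; finish 17 days.

17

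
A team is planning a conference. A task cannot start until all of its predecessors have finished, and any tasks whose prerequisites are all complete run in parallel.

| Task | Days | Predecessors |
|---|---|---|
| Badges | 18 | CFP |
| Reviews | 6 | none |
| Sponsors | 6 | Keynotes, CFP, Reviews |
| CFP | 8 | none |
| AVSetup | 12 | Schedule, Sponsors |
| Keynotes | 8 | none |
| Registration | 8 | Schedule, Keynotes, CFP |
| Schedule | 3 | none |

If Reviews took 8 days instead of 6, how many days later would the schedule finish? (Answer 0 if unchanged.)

The binding path is CFP→Sponsors→AVSetup = 8+6+12 = 26; finish at 26 days.
Reviews is off the critical path — its longest chain is 24 days, giving 2 of slack.
The critical path is still CFP→Sponsors→AVSetup; finish is now 26 days.
Change in finish: 26 − 26 = +0 days.

0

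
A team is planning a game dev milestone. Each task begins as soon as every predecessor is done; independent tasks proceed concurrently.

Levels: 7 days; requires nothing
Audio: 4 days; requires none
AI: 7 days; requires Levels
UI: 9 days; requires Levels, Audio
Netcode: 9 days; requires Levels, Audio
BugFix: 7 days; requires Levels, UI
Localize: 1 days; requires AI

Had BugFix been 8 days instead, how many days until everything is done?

Critical path before the change: Levels→UI→BugFix = 7+9+7 = 23 giving 23 days.
Since BugFix is critical, the +1 change carries straight to that chain (now 24 days).
No other chain overtakes it, so the finish is 24 days.

24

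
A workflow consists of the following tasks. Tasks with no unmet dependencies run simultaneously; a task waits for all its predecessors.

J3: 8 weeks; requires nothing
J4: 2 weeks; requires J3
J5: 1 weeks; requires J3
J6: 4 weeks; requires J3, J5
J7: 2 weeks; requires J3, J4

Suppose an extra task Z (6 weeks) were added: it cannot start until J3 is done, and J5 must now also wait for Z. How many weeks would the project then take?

19

Originally the project takes 13 weeks.
With Z inserted, J5 now waits for max(J3, Z).
New critical path: J3→Z→J5→J6 = 8+6+1+4 = 19 ⇒ 19 weeks.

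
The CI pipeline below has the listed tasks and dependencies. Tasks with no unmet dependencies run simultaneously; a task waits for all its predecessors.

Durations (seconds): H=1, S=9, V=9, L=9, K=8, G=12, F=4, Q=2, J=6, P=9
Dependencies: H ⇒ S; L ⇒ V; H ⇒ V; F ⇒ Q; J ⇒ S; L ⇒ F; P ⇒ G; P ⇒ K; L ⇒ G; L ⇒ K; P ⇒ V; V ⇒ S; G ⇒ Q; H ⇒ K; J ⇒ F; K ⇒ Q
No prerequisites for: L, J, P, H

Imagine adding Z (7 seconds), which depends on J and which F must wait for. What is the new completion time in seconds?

27

Originally the project takes 27 seconds.
With Z inserted, F now waits for max(L, J, Z).
New critical path: L→V→S = 9+9+9 = 27 ⇒ 27 seconds.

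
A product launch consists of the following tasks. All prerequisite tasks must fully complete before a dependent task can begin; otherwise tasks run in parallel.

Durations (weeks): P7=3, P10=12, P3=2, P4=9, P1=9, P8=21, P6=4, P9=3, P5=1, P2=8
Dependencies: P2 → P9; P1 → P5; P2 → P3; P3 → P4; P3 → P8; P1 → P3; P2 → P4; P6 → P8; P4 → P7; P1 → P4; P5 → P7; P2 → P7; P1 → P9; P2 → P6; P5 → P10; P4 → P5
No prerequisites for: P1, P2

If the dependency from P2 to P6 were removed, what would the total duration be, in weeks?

33

Before: longest chain P1→P3→P4→P5→P10 = 9+2+9+1+12 = 33, finish 33.
Without P2→P6, P6's earliest start moves from 8 to 0.
After: P1→P3→P4→P5→P10 = 9+2+9+1+12 = 33 → 33 weeks.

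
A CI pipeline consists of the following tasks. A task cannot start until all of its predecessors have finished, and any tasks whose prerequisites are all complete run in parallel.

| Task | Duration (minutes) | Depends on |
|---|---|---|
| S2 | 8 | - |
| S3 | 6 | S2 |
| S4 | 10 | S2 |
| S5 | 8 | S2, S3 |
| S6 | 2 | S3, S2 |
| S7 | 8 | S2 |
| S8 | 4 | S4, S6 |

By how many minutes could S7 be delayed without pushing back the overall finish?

Critical path: S2→S3→S5 = 8+6+8 = 22, so the finish is 22 minutes.
The longest chain containing S7 totals 16 minutes.
So S7 can slip 22 − 16 = 6 minutes.

6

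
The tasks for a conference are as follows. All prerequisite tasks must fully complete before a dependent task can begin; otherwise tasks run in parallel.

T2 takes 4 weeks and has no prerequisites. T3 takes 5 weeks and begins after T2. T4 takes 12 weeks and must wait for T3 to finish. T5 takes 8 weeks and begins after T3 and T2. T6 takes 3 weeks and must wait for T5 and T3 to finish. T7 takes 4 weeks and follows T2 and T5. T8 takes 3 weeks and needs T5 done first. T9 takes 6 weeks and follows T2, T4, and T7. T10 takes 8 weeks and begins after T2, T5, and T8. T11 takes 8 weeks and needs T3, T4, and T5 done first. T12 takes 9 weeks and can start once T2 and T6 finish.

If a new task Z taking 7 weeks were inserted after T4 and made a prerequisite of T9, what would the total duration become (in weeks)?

Originally the plan takes 29 weeks.
With Z inserted, T9 now waits for max(T2, T4, T7, Z).
New critical path: T2→T3→T4→Z→T9 = 4+5+12+7+6 = 34 ⇒ 34 weeks.

34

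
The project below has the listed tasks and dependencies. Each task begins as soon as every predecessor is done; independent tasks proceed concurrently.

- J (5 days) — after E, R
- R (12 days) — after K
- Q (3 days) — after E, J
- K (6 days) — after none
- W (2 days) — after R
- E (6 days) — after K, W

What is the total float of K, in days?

K→R→W→E→J→Q = 6+12+2+6+5+3 = 34 sets the makespan at 34 days.
Longest path through K: 34 days (earliest finish 6, latest finish 6).
Float = 34 − 34 = 0.

0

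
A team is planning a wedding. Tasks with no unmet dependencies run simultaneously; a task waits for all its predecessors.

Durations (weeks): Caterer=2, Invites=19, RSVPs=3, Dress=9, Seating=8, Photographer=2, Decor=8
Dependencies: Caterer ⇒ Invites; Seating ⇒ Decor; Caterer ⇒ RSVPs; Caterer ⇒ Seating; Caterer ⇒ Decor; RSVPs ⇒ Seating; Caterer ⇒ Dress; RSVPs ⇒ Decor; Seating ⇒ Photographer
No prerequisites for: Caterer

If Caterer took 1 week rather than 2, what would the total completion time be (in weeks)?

Critical path before the change: Caterer→Invites = 2+19 = 21 giving 21 weeks.
Caterer lies on that path, so at 1 week the path becomes 20 weeks.
The critical path is still Caterer→Invites; finish is now 20 weeks.

20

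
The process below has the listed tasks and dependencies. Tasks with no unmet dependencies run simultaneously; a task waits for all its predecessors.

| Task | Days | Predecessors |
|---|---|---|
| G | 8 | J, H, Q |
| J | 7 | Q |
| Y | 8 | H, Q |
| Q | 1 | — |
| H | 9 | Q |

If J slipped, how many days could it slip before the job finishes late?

2

Critical path: Q→H→Y = 1+9+8 = 18, so the finish is 18 days.
J finishes as early as 8 and must finish by 10.
Float = 18 − 16 = 2.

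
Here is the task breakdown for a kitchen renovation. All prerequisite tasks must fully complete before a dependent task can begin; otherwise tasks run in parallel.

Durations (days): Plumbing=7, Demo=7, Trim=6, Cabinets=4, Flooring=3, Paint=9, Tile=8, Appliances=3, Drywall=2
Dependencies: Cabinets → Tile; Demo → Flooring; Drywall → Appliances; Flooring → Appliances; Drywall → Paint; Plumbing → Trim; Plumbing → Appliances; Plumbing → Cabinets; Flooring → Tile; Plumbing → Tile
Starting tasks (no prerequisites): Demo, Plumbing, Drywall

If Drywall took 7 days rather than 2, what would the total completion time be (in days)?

19

The binding path is Plumbing→Cabinets→Tile = 7+4+8 = 19; finish at 19 days.
The longest path through Drywall is only 11 days, so Drywall has float 8.
The critical path is still Plumbing→Cabinets→Tile; finish is now 19 days.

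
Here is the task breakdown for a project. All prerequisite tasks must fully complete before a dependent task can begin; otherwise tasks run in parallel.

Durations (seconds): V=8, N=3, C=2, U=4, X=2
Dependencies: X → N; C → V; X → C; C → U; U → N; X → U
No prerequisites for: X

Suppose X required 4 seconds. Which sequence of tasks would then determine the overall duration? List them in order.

Critical path before the change: X→C→V = 2+2+8 = 12 giving 12 seconds.
X lies on that path, so at 4 seconds the path becomes 14 seconds.
That remains the longest chain; total 14 seconds.

X, C, V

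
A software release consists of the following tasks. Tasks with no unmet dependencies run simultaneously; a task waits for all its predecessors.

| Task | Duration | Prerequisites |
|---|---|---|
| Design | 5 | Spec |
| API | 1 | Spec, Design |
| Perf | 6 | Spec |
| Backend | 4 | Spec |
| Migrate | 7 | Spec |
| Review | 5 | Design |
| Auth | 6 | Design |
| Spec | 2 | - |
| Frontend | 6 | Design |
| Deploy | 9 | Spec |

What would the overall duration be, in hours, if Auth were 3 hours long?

13

Baseline: Spec→Design→Auth = 2+5+6 = 13 → 13 hours.
Auth is on the critical path; changing it to 3 makes that path 10 hours.
New critical path: Spec→Design→Frontend = 2+5+6 = 13 ⇒ 13 hours.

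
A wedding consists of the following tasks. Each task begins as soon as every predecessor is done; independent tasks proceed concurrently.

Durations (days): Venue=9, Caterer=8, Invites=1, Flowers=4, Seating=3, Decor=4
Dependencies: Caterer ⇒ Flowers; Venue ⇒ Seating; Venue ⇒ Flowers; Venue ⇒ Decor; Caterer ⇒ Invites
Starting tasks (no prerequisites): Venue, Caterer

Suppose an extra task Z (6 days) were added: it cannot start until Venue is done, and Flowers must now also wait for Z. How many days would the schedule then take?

Originally the schedule takes 13 days.
With Z inserted, Flowers now waits for max(Venue, Caterer, Z).
New critical path: Venue→Z→Flowers = 9+6+4 = 19 ⇒ 19 days.

19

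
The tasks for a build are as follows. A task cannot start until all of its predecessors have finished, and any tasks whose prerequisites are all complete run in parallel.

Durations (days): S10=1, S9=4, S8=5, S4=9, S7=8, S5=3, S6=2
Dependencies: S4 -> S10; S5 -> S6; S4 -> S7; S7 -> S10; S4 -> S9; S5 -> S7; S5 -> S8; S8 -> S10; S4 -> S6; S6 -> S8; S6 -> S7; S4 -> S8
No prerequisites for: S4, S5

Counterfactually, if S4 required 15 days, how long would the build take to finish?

Actual critical path: S4→S6→S7→S10 = 9+2+8+1 = 20 ⇒ 20 days.
S4 lies on that path, so at 15 days the path becomes 26 days.
That remains the longest chain; total 26 days.

26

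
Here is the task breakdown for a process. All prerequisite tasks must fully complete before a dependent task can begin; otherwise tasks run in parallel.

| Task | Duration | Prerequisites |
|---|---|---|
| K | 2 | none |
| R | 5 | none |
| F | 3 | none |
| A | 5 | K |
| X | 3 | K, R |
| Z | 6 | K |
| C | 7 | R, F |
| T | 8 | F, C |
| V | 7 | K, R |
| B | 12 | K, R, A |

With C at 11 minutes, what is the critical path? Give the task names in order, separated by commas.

R, C, T

The binding path is R→C→T = 5+7+8 = 20; finish at 20 minutes.
C is on the critical path; changing it to 11 makes that path 24 minutes.
That remains the longest chain; total 24 minutes.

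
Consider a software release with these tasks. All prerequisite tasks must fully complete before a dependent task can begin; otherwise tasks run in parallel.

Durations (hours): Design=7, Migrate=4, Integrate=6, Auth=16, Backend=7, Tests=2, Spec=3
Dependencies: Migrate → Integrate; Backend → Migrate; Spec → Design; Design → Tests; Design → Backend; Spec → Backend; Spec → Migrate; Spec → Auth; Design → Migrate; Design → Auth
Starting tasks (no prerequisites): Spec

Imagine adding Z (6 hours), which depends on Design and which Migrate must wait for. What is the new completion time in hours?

Originally the software release takes 27 hours.
With Z inserted, Migrate now waits for max(Design, Spec, Backend, Z).
New critical path: Spec→Design→Backend→Migrate→Integrate = 3+7+7+4+6 = 27 ⇒ 27 hours.

27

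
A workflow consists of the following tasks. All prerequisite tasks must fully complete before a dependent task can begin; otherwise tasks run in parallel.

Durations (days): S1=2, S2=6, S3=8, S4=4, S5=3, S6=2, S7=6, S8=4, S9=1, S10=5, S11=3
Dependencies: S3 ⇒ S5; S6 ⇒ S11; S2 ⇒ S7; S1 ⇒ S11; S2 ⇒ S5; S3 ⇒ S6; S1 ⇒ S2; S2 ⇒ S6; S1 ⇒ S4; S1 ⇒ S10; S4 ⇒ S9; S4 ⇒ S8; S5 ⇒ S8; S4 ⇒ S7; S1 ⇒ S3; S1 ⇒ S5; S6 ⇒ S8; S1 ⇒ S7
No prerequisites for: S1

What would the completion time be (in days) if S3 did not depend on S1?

15

Original critical path: S1→S3→S5→S8 = 2+8+3+4 = 17 ⇒ 17 days.
Without S1→S3, S3's earliest start moves from 2 to 0.
After: S1→S2→S5→S8 = 2+6+3+4 = 15 → 15 days.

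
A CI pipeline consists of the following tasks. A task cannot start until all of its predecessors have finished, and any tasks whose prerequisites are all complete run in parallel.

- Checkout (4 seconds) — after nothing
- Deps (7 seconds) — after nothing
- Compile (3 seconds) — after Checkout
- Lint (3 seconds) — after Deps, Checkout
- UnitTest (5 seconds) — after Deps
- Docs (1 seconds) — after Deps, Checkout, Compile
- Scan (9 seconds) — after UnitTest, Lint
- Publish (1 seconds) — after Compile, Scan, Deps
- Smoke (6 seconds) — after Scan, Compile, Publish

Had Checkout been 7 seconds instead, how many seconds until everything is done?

28

As given, the longest chain is Deps→UnitTest→Scan→Publish→Smoke = 7+5+9+1+6 = 28, so the finish is 28 seconds.
Checkout is off the critical path — its longest chain is 23 seconds, giving 5 of slack.
The critical path is still Deps→UnitTest→Scan→Publish→Smoke; finish is now 28 seconds.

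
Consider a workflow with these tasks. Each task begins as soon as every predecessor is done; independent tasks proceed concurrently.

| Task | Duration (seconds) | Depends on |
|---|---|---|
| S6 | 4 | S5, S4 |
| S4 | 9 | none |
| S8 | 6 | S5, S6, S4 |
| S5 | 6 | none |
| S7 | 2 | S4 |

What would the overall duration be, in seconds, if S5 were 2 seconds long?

The binding path is S4→S6→S8 = 9+4+6 = 19; finish at 19 seconds.
S5 has 3 seconds of float (longest path through it is 16).
No other chain overtakes it, so the finish is 19 seconds.

19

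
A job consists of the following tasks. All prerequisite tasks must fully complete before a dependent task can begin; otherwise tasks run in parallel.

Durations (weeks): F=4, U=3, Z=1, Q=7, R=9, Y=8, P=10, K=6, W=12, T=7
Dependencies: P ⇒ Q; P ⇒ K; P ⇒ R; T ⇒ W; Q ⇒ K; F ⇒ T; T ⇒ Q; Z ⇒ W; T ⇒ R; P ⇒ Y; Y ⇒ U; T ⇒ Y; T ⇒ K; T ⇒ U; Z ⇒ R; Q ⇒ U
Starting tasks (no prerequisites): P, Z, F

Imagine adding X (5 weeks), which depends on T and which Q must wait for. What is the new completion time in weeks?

Originally the job takes 24 weeks.
With X inserted, Q now waits for max(T, P, X).
New critical path: F→T→X→Q→K = 4+7+5+7+6 = 29 ⇒ 29 weeks.

29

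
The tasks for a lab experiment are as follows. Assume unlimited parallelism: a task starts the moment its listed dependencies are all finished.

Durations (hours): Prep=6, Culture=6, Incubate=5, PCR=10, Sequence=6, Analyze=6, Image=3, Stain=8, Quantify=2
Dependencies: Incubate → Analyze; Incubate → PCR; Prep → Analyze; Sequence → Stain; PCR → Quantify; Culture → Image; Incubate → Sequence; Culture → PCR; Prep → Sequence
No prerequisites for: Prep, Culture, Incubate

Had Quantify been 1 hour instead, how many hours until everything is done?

Actual critical path: Prep→Sequence→Stain = 6+6+8 = 20 ⇒ 20 hours.
Quantify is off the critical path — its longest chain is 18 hours, giving 2 of slack.
The critical path is still Prep→Sequence→Stain; finish is now 20 hours.

20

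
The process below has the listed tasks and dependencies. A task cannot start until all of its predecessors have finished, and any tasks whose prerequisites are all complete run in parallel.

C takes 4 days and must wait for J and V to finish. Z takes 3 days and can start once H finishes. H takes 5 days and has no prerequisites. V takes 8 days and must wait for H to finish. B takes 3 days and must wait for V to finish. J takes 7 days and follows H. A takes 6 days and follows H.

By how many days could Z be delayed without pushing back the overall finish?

9

Critical path: H→V→C = 5+8+4 = 17, so the finish is 17 days.
Longest path through Z: 8 days (earliest finish 8, latest finish 17).
Float = 17 − 8 = 9.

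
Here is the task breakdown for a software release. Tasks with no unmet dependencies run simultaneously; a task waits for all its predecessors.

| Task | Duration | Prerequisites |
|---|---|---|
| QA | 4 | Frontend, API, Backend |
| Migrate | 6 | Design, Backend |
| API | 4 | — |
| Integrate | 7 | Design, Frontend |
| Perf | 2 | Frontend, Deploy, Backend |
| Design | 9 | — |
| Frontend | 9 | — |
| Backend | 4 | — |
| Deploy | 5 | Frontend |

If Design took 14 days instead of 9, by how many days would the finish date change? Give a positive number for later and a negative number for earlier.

The binding path is Design→Integrate = 9+7 = 16; finish at 16 days.
Design is on the critical path; changing it to 14 makes that path 21 days.
The critical path is still Design→Integrate; finish is now 21 days.
Change in finish: 21 − 16 = +5 days.

5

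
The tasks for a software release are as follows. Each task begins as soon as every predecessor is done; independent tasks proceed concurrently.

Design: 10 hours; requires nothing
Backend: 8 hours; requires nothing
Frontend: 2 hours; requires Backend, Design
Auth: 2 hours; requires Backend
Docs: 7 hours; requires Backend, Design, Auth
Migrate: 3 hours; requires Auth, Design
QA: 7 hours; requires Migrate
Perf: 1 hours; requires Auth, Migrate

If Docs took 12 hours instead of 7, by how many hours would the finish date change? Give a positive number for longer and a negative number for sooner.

2

Critical path before the change: Design→Migrate→QA = 10+3+7 = 20 giving 20 hours.
The longest path through Docs is only 17 hours, so Docs has float 3.
The binding chain switches to Design→Docs = 10+12 = 22; finish 22 hours.
Change in finish: 22 − 20 = +2 hours.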